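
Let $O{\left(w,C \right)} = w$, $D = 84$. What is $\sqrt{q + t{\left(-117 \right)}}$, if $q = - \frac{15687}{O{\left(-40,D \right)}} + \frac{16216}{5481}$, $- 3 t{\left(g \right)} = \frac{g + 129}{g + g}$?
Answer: $\frac{\sqrt{89163379793670}}{475020} \approx 19.878$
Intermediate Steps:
$t{\left(g \right)} = - \frac{129 + g}{6 g}$ ($t{\left(g \right)} = - \frac{\left(g + 129\right) \frac{1}{g + g}}{3} = - \frac{\left(129 + g\right) \frac{1}{2 g}}{3} = - \frac{\frac{1}{2} \frac{1}{g} \left(129 + g\right)}{3} = - \frac{129 + g}{6 g}$)
$q = \frac{86629087}{219240}$ ($q = - \frac{15687}{-40} + \frac{16216}{5481} = \left(-15687\right) \left(- \frac{1}{40}\right) + 16216 \cdot \frac{1}{5481} = \frac{15687}{40} + \frac{16216}{5481} = \frac{86629087}{219240} \approx 395.13$)
$\sqrt{q + t{\left(-117 \right)}} = \sqrt{\frac{86629087}{219240} + \frac{-129 - -117}{6 \left(-117\right)}} = \sqrt{\frac{86629087}{219240} + \frac{1}{6} \left(- \frac{1}{117}\right) \left(-129 + 117\right)} = \sqrt{\frac{86629087}{219240} + \frac{1}{6} \left(- \frac{1}{117}\right) \left(-12\right)} = \sqrt{\frac{86629087}{219240} + \frac{2}{117}} = \sqrt{\frac{1126226851}{2850120}} = \frac{\sqrt{89163379793670}}{475020}$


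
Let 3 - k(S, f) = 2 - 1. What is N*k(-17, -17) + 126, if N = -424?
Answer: -722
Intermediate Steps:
k(S, f) = 2 (k(S, f) = 3 - (2 - 1) = 3 - 1*1 = 3 - 1 = 2)
N*k(-17, -17) + 126 = -424*2 + 126 = -848 + 126 = -722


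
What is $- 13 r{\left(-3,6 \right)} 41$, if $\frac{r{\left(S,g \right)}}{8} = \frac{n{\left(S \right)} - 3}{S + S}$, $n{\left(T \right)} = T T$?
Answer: $4264$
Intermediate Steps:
$n{\left(T \right)} = T^{2}$
$r{\left(S,g \right)} = \frac{4 \left(-3 + S^{2}\right)}{S}$ ($r{\left(S,g \right)} = 8 \frac{S^{2} - 3}{S + S} = 8 \frac{-3 + S^{2}}{2 S} = \frac{4 \left(-3 + S^{2}\right)}{S}$)
$- 13 r{\left(-3,6 \right)} 41 = - 13 \left(- \frac{12}{-3} + 4 \left(-3\right)\right) 41 = - 13 \left(\left(-12\right) \left(- \frac{1}{3}\right) - 12\right) 41 = - 13 \left(4 - 12\right) 41 = \left(-13\right) \left(-8\right) 41 = 104 \cdot 41 = 4264$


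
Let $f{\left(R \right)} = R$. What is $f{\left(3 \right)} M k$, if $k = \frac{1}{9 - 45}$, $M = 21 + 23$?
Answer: $- \frac{11}{3} \approx -3.6667$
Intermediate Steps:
$M = 44$
$k = - \frac{1}{36}$ ($k = \frac{1}{-36} = - \frac{1}{36} \approx -0.027778$)
$f{\left(3 \right)} M k = 3 \cdot 44 \left(- \frac{1}{36}\right) = 132 \left(- \frac{1}{36}\right) = - \frac{11}{3}$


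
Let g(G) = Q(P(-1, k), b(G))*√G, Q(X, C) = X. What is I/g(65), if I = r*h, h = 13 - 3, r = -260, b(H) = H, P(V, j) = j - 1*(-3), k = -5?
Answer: 20*√65 ≈ 161.25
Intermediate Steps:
P(V, j) = 3 + j (P(V, j) = j + 3 = 3 + j)
h = 10
g(G) = -2*√G (g(G) = (3 - 5)*√G = -2*√G)
I = -2600 (I = -260*10 = -2600)
I/g(65) = -2600*(-√65/130) = -(-20)*√65 = 20*√65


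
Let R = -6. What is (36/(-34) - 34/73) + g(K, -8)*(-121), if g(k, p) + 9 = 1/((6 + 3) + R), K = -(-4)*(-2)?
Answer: 3898510/3723 ≈ 1047.1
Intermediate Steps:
K = -8 (K = -1*8 = -8)
g(k, p) = -26/3 (g(k, p) = -9 + 1/((6 + 3) - 6) = -9 + 1/(9 - 6) = -9 + 1/3 = -26/3)
(36/(-34) - 34/73) + g(K, -8)*(-121) = (36/(-34) - 34/73) - 26/3*(-121) = (36*(-1/34) - 34*1/73) + 3146/3 = (-18/17 - 34/73) + 3146/3 = -1892/1241 + 3146/3 = 3898510/3723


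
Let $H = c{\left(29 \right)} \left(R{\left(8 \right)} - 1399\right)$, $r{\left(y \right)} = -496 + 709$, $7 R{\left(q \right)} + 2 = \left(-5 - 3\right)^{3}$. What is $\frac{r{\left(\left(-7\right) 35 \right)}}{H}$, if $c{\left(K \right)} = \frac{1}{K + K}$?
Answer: $- \frac{86478}{10307} \approx -8.3902$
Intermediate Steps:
$R{\left(q \right)} = - \frac{514}{7}$ ($R{\left(q \right)} = - \frac{2}{7} + \frac{\left(-5 - 3\right)^{3}}{7} = - \frac{2}{7} + \frac{\left(-8\right)^{3}}{7} = - \frac{2}{7} + \frac{1}{7} \left(-512\right) = - \frac{2}{7} - \frac{512}{7} = - \frac{514}{7}$)
$r{\left(y \right)} = 213$
$c{\left(K \right)} = \frac{1}{2 K}$
$H = - \frac{10307}{406}$ ($H = \frac{1}{2 \cdot 29} \left(- \frac{514}{7} - 1399\right) = \frac{1}{2} \cdot \frac{1}{29} \left(- \frac{10307}{7}\right) = \frac{1}{58} \left(- \frac{10307}{7}\right) = - \frac{10307}{406} \approx -25.387$)
$\frac{r{\left(\left(-7\right) 35 \right)}}{H} = \frac{213}{- \frac{10307}{406}} = 213 \left(- \frac{406}{10307}\right) = - \frac{86478}{10307}$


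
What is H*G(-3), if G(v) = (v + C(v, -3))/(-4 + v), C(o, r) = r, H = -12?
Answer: -72/7 ≈ -10.286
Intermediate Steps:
G(v) = (-3 + v)/(-4 + v) (G(v) = (v - 3)/(-4 + v) = (-3 + v)/(-4 + v))
H*G(-3) = -12*(-3 - 3)/(-4 - 3) = -12*(-6)/(-7) = -(-12)*(-6)/7 = -12*6/7 = -72/7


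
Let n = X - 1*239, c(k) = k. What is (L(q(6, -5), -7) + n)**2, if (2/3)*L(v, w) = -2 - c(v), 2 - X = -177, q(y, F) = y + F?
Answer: 16641/4 ≈ 4160.3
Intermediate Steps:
q(y, F) = F + y
X = 179 (X = 2 - 1*(-177) = 2 + 177 = 179)
L(v, w) = -3 - 3*v/2 (L(v, w) = 3*(-2 - v)/2 = -3 - 3*v/2)
n = -60 (n = 179 - 1*239 = 179 - 239 = -60)
(L(q(6, -5), -7) + n)**2 = ((-3 - 3*(-5 + 6)/2) - 60)**2 = ((-3 - 3/2*1) - 60)**2 = ((-3 - 3/2) - 60)**2 = (-9/2 - 60)**2 = (-129/2)**2 = 16641/4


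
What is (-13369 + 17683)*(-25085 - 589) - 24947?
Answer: -110782583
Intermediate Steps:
(-13369 + 17683)*(-25085 - 589) - 24947 = 4314*(-25674) - 24947 = -110757636 - 24947 = -110782583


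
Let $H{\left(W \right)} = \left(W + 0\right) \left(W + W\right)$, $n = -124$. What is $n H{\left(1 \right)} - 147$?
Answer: $-395$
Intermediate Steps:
$H{\left(W \right)} = 2 W^{2}$ ($H{\left(W \right)} = W 2 W = 2 W^{2}$)
$n H{\left(1 \right)} - 147 = - 124 \cdot 2 \cdot 1^{2} - 147 = - 124 \cdot 2 \cdot 1 - 147 = \left(-124\right) 2 - 147 = -248 - 147 = -395$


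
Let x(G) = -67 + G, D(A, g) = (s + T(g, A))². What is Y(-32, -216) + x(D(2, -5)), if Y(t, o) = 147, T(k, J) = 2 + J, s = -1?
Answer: 89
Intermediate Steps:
D(A, g) = (1 + A)² (D(A, g) = (-1 + (2 + A))² = (1 + A)²)
Y(-32, -216) + x(D(2, -5)) = 147 + (-67 + (1 + 2)²) = 147 + (-67 + 3²) = 147 + (-67 + 9) = 147 - 58 = 89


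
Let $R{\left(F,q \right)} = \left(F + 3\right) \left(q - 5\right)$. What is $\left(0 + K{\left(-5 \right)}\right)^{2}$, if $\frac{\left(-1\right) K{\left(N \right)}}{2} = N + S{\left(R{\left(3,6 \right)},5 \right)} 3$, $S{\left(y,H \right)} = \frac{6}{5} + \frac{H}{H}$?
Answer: $\frac{256}{25} \approx 10.24$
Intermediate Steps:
$R{\left(F,q \right)} = \left(-5 + q\right) \left(3 + F\right)$ ($R{\left(F,q \right)} = \left(3 + F\right) \left(-5 + q\right) = \left(-5 + q\right) \left(3 + F\right)$)
$S{\left(y,H \right)} = \frac{11}{5}$ ($S{\left(y,H \right)} = 6 \cdot \frac{1}{5} + 1 = \frac{6}{5} + 1 = \frac{11}{5}$)
$K{\left(N \right)} = - \frac{66}{5} - 2 N$ ($K{\left(N \right)} = - 2 \left(N + \frac{11}{5} \cdot 3\right) = - 2 \left(N + \frac{33}{5}\right) = - 2 \left(\frac{33}{5} + N\right) = - \frac{66}{5} - 2 N$)
$\left(0 + K{\left(-5 \right)}\right)^{2} = \left(0 - \frac{16}{5}\right)^{2} = \left(- \frac{16}{5}\right)^{2} = \frac{256}{25}$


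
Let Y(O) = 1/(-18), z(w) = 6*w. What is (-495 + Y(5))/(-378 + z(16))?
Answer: 8911/5076 ≈ 1.7555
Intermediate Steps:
Y(O) = -1/18
(-495 + Y(5))/(-378 + z(16)) = (-495 - 1/18)/(-378 + 6*16) = -8911/(18*(-378 + 96)) = -8911/18/(-282) = -8911/18*(-1/282) = 8911/5076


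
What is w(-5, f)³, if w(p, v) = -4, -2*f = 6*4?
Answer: -64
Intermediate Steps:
f = -12 (f = -3*4 = -½*24 = -12)
w(-5, f)³ = (-4)³ = -64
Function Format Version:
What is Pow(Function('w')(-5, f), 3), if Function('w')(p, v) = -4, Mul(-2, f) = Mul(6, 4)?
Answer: -64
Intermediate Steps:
f = -12 (f = Mul(Rational(-1, 2), Mul(6, 4)) = Mul(Rational(-1, 2), 24) = -12)
Pow(Function('w')(-5, f), 3) = Pow(-4, 3) = -64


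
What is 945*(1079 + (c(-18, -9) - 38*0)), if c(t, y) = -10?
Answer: 1010205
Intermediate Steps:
945*(1079 + (c(-18, -9) - 38*0)) = 945*(1079 + (-10 - 38*0)) = 945*(1079 + (-10 + 0)) = 945*(1079 - 10) = 945*1069 = 1010205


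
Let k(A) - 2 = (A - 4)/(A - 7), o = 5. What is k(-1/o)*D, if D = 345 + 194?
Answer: 16709/12 ≈ 1392.4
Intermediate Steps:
k(A) = 2 + (-4 + A)/(-7 + A) (k(A) = 2 + (A - 4)/(A - 7) = 2 + (-4 + A)/(-7 + A))
D = 539
k(-1/o)*D = (3*(-6 - 1/5)/(-7 - 1/5))*539 = (3*(-31/5)/(-36/5))*539 = (3*(-5/36)*(-31/5))*539 = (31/12)*539 = 16709/12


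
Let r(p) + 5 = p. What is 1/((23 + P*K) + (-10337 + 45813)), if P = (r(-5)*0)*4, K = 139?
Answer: 1/35499 ≈ 2.8170e-5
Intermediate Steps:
r(p) = -5 + p
P = 0 (P = ((-5 - 5)*0)*4 = -10*0*4 = 0*4 = 0)
1/((23 + P*K) + (-10337 + 45813)) = 1/((23 + 0*139) + (-10337 + 45813)) = 1/((23 + 0) + 35476) = 1/(23 + 35476) = 1/35499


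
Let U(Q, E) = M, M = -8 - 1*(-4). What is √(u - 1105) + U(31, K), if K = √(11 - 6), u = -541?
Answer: -4 + I*√1646 ≈ -4.0 + 40.571*I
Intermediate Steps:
K = √5 ≈ 2.2361
M = -4 (M = -8 + 4 = -4)
U(Q, E) = -4
√(u - 1105) + U(31, K) = √(-541 - 1105) - 4 = √(-1646) - 4 = I*√1646 - 4 = -4 + I*√1646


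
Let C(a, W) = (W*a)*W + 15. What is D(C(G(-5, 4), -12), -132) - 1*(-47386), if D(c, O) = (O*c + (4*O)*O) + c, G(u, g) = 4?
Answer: 39661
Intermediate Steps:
C(a, W) = 15 + a*W² (C(a, W) = a*W² + 15 = 15 + a*W²)
D(c, O) = c + 4*O² + O*c (D(c, O) = (O*c + 4*O²) + c = (4*O² + O*c) + c = c + 4*O² + O*c)
D(C(G(-5, 4), -12), -132) - 1*(-47386) = ((15 + 4*(-12)²) + 4*(-132)² - 132*(15 + 4*(-12)²)) - 1*(-47386) = ((15 + 4*144) + 4*17424 - 132*(15 + 4*144)) + 47386 = ((15 + 576) + 69696 - 132*(15 + 576)) + 47386 = (591 + 69696 - 132*591) + 47386 = (591 + 69696 - 78012) + 47386 = -7725 + 47386 = 39661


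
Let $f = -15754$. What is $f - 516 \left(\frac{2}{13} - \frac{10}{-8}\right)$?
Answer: $- \frac{214219}{13} \approx -16478.0$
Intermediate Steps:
$f - 516 \left(\frac{2}{13} - \frac{10}{-8}\right) = -15754 - 516 \left(\frac{2}{13} - \frac{10}{-8}\right) = -15754 - 516 \left(2 \cdot \frac{1}{13} - - \frac{5}{4}\right) = -15754 - 516 \left(\frac{2}{13} + \frac{5}{4}\right) = -15754 - 516 \cdot \frac{73}{52} = -15754 - \frac{9417}{13} = - \frac{214219}{13}$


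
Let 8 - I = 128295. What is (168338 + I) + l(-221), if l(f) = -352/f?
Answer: 8851623/221 ≈ 40053.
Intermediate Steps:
I = -128287 (I = 8 - 1*128295 = 8 - 128295 = -128287)
(168338 + I) + l(-221) = (168338 - 128287) - 352/(-221) = 40051 - 352*(-1/221) = 40051 + 352/221 = 8851623/221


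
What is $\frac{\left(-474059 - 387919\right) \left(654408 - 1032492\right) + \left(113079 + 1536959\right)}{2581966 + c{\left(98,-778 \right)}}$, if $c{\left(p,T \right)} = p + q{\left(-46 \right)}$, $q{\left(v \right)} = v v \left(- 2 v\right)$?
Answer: $\frac{162950870095}{1388368} \approx 1.1737 \cdot 10^{5}$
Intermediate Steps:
$q{\left(v \right)} = - 2 v^{3}$ ($q{\left(v \right)} = v^{2} \left(- 2 v\right) = - 2 v^{3}$)
$c{\left(p,T \right)} = 194672 + p$ ($c{\left(p,T \right)} = p - 2 \left(-46\right)^{3} = p - -194672 = p + 194672 = 194672 + p$)
$\frac{\left(-474059 - 387919\right) \left(654408 - 1032492\right) + \left(113079 + 1536959\right)}{2581966 + c{\left(98,-778 \right)}} = \frac{\left(-474059 - 387919\right) \left(654408 - 1032492\right) + \left(113079 + 1536959\right)}{2581966 + \left(194672 + 98\right)} = \frac{\left(-861978\right) \left(-378084\right) + 1650038}{2581966 + 194770} = \frac{325900090152 + 1650038}{2776736} = 325901740190 \cdot \frac{1}{2776736} = \frac{162950870095}{1388368}$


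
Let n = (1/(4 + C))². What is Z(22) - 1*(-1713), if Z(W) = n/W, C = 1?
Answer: 942151/550 ≈ 1713.0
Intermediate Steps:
n = 1/25 (n = (1/(4 + 1))² = (1/5)² = (⅕)² = 1/25 ≈ 0.040000)
Z(W) = 1/(25*W)
Z(22) - 1*(-1713) = (1/25)/22 - 1*(-1713) = (1/25)*(1/22) + 1713 = 1/550 + 1713 = 942151/550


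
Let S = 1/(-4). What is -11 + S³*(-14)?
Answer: -345/32 ≈ -10.781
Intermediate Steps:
S = -¼ ≈ -0.25000
-11 + S³*(-14) = -11 + (-¼)³*(-14) = -11 - 1/64*(-14) = -11 + 7/32 = -345/32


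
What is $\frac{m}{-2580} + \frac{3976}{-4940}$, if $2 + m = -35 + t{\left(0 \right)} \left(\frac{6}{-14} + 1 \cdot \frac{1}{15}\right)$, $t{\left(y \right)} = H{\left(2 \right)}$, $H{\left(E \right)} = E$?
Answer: $- \frac{52876553}{66912300} \approx -0.79024$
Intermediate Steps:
$t{\left(y \right)} = 2$
$m = - \frac{3961}{105}$ ($m = -2 - \left(35 - 2 \left(\frac{6}{-14} + 1 \cdot \frac{1}{15}\right)\right) = -2 - \left(35 - 2 \left(6 \left(- \frac{1}{14}\right) + 1 \cdot \frac{1}{15}\right)\right) = -2 - \left(35 - 2 \left(- \frac{3}{7} + \frac{1}{15}\right)\right) = -2 + \left(-35 + 2 \left(- \frac{38}{105}\right)\right) = -2 - \frac{3751}{105} = - \frac{3961}{105} \approx -37.724$)
$\frac{m}{-2580} + \frac{3976}{-4940} = - \frac{3961}{105 \left(-2580\right)} + \frac{3976}{-4940} = \left(- \frac{3961}{105}\right) \left(- \frac{1}{2580}\right) + 3976 \left(- \frac{1}{4940}\right) = \frac{3961}{270900} - \frac{994}{1235} = - \frac{52876553}{66912300}$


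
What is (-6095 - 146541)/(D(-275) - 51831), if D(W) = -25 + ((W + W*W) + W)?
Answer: -152636/23219 ≈ -6.5738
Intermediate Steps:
D(W) = -25 + W² + 2*W (D(W) = -25 + ((W + W²) + W) = -25 + (W² + 2*W) = -25 + W² + 2*W)
(-6095 - 146541)/(D(-275) - 51831) = (-6095 - 146541)/((-25 + (-275)² + 2*(-275)) - 51831) = -152636/((-25 + 75625 - 550) - 51831) = -152636/(75050 - 51831) = -152636/23219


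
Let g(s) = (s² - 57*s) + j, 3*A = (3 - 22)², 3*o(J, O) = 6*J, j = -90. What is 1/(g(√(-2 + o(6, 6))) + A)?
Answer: -363/277769 - 513*√10/277769 ≈ -0.0071471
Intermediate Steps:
o(J, O) = 2*J (o(J, O) = (6*J)/3 = 2*J)
A = 361/3 (A = (3 - 22)²/3 = (⅓)*(-19)² = (⅓)*361 = 361/3 ≈ 120.33)
g(s) = -90 + s² - 57*s (g(s) = (s² - 57*s) - 90 = -90 + s² - 57*s)
1/(g(√(-2 + o(6, 6))) + A) = 1/((-90 + (√(-2 + 2*6))² - 57*√(-2 + 2*6)) + 361/3) = 1/((-90 + (√(-2 + 12))² - 57*√(-2 + 12)) + 361/3) = 1/((-90 + (√10)² - 57*√10) + 361/3) = 1/((-90 + 10 - 57*√10) + 361/3) = 1/((-80 - 57*√10) + 361/3) = 1/(121/3 - 57*√10)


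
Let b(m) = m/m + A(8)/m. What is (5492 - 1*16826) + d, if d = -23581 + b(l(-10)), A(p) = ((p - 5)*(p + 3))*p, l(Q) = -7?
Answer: -244662/7 ≈ -34952.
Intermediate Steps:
A(p) = p*(-5 + p)*(3 + p) (A(p) = ((-5 + p)*(3 + p))*p = p*(-5 + p)*(3 + p))
b(m) = 1 + 264/m (b(m) = m/m + (8*(-15 + 8² - 2*8))/m = 1 + (8*(-15 + 64 - 16))/m = 1 + (8*33)/m = 1 + 264/m)
d = -165324/7 (d = -23581 + (264 - 7)/(-7) = -23581 - ⅐*257 = -23581 - 257/7 = -165324/7 ≈ -23618.)
(5492 - 1*16826) + d = (5492 - 1*16826) - 165324/7 = (5492 - 16826) - 165324/7 = -11334 - 165324/7 = -244662/7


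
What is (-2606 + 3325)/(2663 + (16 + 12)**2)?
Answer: 719/3447 ≈ 0.20859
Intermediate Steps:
(-2606 + 3325)/(2663 + (16 + 12)**2) = 719/(2663 + 28**2) = 719/(2663 + 784) = 719/3447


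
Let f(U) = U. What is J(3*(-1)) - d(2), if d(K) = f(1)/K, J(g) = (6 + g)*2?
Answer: 11/2 ≈ 5.5000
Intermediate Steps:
J(g) = 12 + 2*g
d(K) = 1/K
J(3*(-1)) - d(2) = (12 + 2*(3*(-1))) - 1/2 = (12 + 2*(-3)) - 1*½ = (12 - 6) - ½ = 6 - ½ = 11/2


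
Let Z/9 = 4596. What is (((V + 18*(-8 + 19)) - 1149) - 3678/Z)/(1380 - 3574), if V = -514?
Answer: 10100323/15125436 ≈ 0.66777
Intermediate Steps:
Z = 41364 (Z = 9*4596 = 41364)
(((V + 18*(-8 + 19)) - 1149) - 3678/Z)/(1380 - 3574) = (((-514 + 18*(-8 + 19)) - 1149) - 3678/41364)/(1380 - 3574) = (((-514 + 18*11) - 1149) - 3678*1/41364)/(-2194) = (((-514 + 198) - 1149) - 613/6894)*(-1/2194) = ((-316 - 1149) - 613/6894)*(-1/2194) = (-1465 - 613/6894)*(-1/2194) = -10100323/6894*(-1/2194) = 10100323/15125436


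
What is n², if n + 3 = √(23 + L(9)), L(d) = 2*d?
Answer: (3 - √41)² ≈ 11.581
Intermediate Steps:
n = -3 + √41 (n = -3 + √(23 + 2*9) = -3 + √(23 + 18) = -3 + √41 ≈ 3.4031)
n² = (-3 + √41)²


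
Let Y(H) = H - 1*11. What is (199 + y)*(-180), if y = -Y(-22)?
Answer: -41760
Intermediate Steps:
Y(H) = -11 + H (Y(H) = H - 11 = -11 + H)
y = 33 (y = -(-11 - 22) = -1*(-33) = 33)
(199 + y)*(-180) = (199 + 33)*(-180) = 232*(-180) = -41760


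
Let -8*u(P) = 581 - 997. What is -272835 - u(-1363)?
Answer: -272887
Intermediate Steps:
u(P) = 52 (u(P) = -(581 - 997)/8 = -1/8*(-416) = 52)
-272835 - u(-1363) = -272835 - 1*52 = -272835 - 52 = -272887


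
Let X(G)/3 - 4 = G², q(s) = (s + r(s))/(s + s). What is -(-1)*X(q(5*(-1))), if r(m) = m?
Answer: 15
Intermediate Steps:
q(s) = 1 (q(s) = (s + s)/(s + s) = (2*s)/((2*s)) = (2*s)*(1/(2*s)) = 1)
X(G) = 12 + 3*G²
-(-1)*X(q(5*(-1))) = -(-1)*(12 + 3*1²) = -(-1)*(12 + 3*1) = -(-1)*(12 + 3) = -(-1)*15 = -1*(-15) = 15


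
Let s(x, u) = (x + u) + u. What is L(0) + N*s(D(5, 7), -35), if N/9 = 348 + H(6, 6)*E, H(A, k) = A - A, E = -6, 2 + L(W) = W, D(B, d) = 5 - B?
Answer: -219242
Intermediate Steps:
L(W) = -2 + W
H(A, k) = 0
s(x, u) = x + 2*u (s(x, u) = (u + x) + u = x + 2*u)
N = 3132 (N = 9*(348 + 0*(-6)) = 9*(348 + 0) = 9*348 = 3132)
L(0) + N*s(D(5, 7), -35) = (-2 + 0) + 3132*((5 - 1*5) + 2*(-35)) = -2 + 3132*((5 - 5) - 70) = -2 + 3132*(0 - 70) = -2 + 3132*(-70) = -2 - 219240 = -219242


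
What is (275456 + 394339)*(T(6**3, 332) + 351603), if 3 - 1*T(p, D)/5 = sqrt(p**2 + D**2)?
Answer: 235511978310 - 13395900*sqrt(9805) ≈ 2.3419e+11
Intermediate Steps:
T(p, D) = 15 - 5*sqrt(D**2 + p**2) (T(p, D) = 15 - 5*sqrt(p**2 + D**2) = 15 - 5*sqrt(D**2 + p**2))
(275456 + 394339)*(T(6**3, 332) + 351603) = (275456 + 394339)*((15 - 5*sqrt(332**2 + (6**3)**2)) + 351603) = 669795*((15 - 5*sqrt(110224 + 216**2)) + 351603) = 669795*((15 - 5*sqrt(110224 + 46656)) + 351603) = 669795*((15 - 20*sqrt(9805)) + 351603) = 669795*(351618 - 20*sqrt(9805)) = 235511978310 - 13395900*sqrt(9805)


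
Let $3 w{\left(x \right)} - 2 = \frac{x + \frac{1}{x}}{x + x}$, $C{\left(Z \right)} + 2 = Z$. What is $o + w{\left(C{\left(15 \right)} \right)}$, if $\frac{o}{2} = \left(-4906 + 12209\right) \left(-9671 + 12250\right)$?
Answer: $\frac{6366039847}{169} \approx 3.7669 \cdot 10^{7}$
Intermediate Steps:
$C{\left(Z \right)} = -2 + Z$
$w{\left(x \right)} = \frac{2}{3} + \frac{x + \frac{1}{x}}{6 x}$ ($w{\left(x \right)} = \frac{2}{3} + \frac{\left(x + \frac{1}{x}\right) \frac{1}{x + x}}{3} = \frac{2}{3} + \frac{\left(x + \frac{1}{x}\right) \frac{1}{2 x}}{3} = \frac{2}{3} + \frac{\frac{1}{2} \frac{1}{x} \left(x + \frac{1}{x}\right)}{3} = \frac{2}{3} + \frac{x + \frac{1}{x}}{6 x}$)
$o = 37668874$ ($o = 2 \left(-4906 + 12209\right) \left(-9671 + 12250\right) = 2 \cdot 7303 \cdot 2579 = 2 \cdot 18834437 = 37668874$)
$o + w{\left(C{\left(15 \right)} \right)} = 37668874 + \left(\frac{5}{6} + \frac{1}{6 \left(-2 + 15\right)^{2}}\right) = 37668874 + \left(\frac{5}{6} + \frac{1}{6 \cdot 169}\right) = 37668874 + \left(\frac{5}{6} + \frac{1}{6} \cdot \frac{1}{169}\right) = 37668874 + \left(\frac{5}{6} + \frac{1}{1014}\right) = 37668874 + \frac{141}{169} = \frac{6366039847}{169}$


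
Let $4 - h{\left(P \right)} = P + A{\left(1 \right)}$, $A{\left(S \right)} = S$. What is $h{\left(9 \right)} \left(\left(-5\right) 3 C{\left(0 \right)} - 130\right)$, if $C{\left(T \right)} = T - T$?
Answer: $780$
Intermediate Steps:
$C{\left(T \right)} = 0$
$h{\left(P \right)} = 3 - P$ ($h{\left(P \right)} = 4 - \left(P + 1\right) = 4 - \left(1 + P\right) = 3 - P$)
$h{\left(9 \right)} \left(\left(-5\right) 3 C{\left(0 \right)} - 130\right) = \left(3 - 9\right) \left(\left(-5\right) 3 \cdot 0 - 130\right) = \left(3 - 9\right) \left(\left(-15\right) 0 - 130\right) = - 6 \left(0 - 130\right) = \left(-6\right) \left(-130\right) = 780$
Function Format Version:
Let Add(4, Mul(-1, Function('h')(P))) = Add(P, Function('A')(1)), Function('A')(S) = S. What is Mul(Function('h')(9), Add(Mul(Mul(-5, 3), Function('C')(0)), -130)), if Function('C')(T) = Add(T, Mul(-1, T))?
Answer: 780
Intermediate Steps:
Function('C')(T) = 0
Function('h')(P) = Add(3, Mul(-1, P)) (Function('h')(P) = Add(4, Mul(-1, Add(P, 1))) = Add(4, Mul(-1, Add(1, P))) = Add(4, Add(-1, Mul(-1, P))) = Add(3, Mul(-1, P)))
Mul(Function('h')(9), Add(Mul(Mul(-5, 3), Function('C')(0)), -130)) = Mul(Add(3, Mul(-1, 9)), Add(Mul(Mul(-5, 3), 0), -130)) = Mul(Add(3, -9), Add(Mul(-15, 0), -130)) = Mul(-6, Add(0, -130)) = Mul(-6, -130) = 780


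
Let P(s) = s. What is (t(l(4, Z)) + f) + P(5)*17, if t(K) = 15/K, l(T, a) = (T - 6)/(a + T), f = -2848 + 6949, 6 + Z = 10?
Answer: 4126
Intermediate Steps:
Z = 4 (Z = -6 + 10 = 4)
f = 4101
l(T, a) = (-6 + T)/(T + a)
(t(l(4, Z)) + f) + P(5)*17 = (15/(((-6 + 4)/(4 + 4))) + 4101) + 5*17 = (15/((-2/8)) + 4101) + 85 = (15/(((⅛)*(-2))) + 4101) + 85 = (15/(-¼) + 4101) + 85 = (15*(-4) + 4101) + 85 = (-60 + 4101) + 85 = 4041 + 85 = 4126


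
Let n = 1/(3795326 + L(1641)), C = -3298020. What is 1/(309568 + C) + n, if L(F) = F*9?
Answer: -821643/11386286022940 ≈ -7.2161e-8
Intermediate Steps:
L(F) = 9*F
n = 1/3810095 (n = 1/(3795326 + 9*1641) = 1/(3795326 + 14769) = 1/3810095 ≈ 2.6246e-7)
1/(309568 + C) + n = 1/(309568 - 3298020) + 1/3810095 = 1/(-2988452) + 1/3810095 = -1/2988452 + 1/3810095 = -821643/11386286022940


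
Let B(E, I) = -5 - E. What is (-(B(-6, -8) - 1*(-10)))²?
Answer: 121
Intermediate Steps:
(-(B(-6, -8) - 1*(-10)))² = (-((-5 - 1*(-6)) - 1*(-10)))² = (-((-5 + 6) + 10))² = (-(1 + 10))² = (-1*11)² = (-11)² = 121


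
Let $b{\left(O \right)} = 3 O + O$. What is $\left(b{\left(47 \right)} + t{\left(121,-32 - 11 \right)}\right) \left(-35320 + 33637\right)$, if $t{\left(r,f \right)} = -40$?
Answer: $-249084$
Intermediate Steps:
$b{\left(O \right)} = 4 O$
$\left(b{\left(47 \right)} + t{\left(121,-32 - 11 \right)}\right) \left(-35320 + 33637\right) = \left(4 \cdot 47 - 40\right) \left(-35320 + 33637\right) = \left(188 - 40\right) \left(-1683\right) = 148 \left(-1683\right) = -249084$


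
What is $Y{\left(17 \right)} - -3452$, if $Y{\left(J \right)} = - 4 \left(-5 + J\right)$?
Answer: $3404$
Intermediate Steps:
$Y{\left(J \right)} = 20 - 4 J$
$Y{\left(17 \right)} - -3452 = \left(20 - 68\right) - -3452 = \left(20 - 68\right) + 3452 = -48 + 3452 = 3404$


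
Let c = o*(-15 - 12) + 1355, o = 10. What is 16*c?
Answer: 17360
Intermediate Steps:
c = 1085 (c = 10*(-15 - 12) + 1355 = 10*(-27) + 1355 = -270 + 1355 = 1085)
16*c = 16*1085 = 17360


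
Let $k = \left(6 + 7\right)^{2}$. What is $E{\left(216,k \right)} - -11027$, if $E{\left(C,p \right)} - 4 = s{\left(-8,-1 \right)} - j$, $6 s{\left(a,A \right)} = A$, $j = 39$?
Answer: $\frac{65951}{6} \approx 10992.0$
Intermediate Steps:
$k = 169$ ($k = 13^{2} = 169$)
$s{\left(a,A \right)} = \frac{A}{6}$
$E{\left(C,p \right)} = - \frac{211}{6}$ ($E{\left(C,p \right)} = 4 + \left(\frac{1}{6} \left(-1\right) - 39\right) = 4 - \frac{235}{6} = - \frac{211}{6}$)
$E{\left(216,k \right)} - -11027 = - \frac{211}{6} - -11027 = - \frac{211}{6} + 11027 = \frac{65951}{6}$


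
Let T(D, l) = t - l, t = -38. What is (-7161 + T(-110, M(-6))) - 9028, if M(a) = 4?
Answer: -16231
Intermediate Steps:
T(D, l) = -38 - l
(-7161 + T(-110, M(-6))) - 9028 = (-7161 + (-38 - 1*4)) - 9028 = (-7161 + (-38 - 4)) - 9028 = (-7161 - 42) - 9028 = -7203 - 9028 = -16231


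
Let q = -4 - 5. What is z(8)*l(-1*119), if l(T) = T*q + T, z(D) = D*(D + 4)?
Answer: 91392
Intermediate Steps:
z(D) = D*(4 + D)
q = -9
l(T) = -8*T (l(T) = T*(-9) + T = -9*T + T = -8*T)
z(8)*l(-1*119) = (8*(4 + 8))*(-(-8)*119) = (8*12)*(-8*(-119)) = 96*952 = 91392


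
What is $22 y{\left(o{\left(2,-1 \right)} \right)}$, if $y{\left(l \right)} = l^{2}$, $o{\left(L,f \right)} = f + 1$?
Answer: $0$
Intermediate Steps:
$o{\left(L,f \right)} = 1 + f$
$22 y{\left(o{\left(2,-1 \right)} \right)} = 22 \left(1 - 1\right)^{2} = 22 \cdot 0^{2} = 22 \cdot 0 = 0$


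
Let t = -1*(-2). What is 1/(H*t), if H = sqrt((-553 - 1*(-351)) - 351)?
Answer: -I*sqrt(553)/1106 ≈ -0.021262*I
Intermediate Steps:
t = 2
H = I*sqrt(553) (H = sqrt((-553 + 351) - 351) = sqrt(-202 - 351) = sqrt(-553) = I*sqrt(553) ≈ 23.516*I)
1/(H*t) = 1/((I*sqrt(553))*2) = 1/(2*I*sqrt(553)) = -I*sqrt(553)/1106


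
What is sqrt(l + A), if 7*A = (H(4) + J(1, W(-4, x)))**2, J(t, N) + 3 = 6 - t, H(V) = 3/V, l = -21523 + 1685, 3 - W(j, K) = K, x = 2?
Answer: I*sqrt(15552145)/28 ≈ 140.84*I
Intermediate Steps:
W(j, K) = 3 - K
l = -19838
J(t, N) = 3 - t (J(t, N) = -3 + (6 - t) = 3 - t)
A = 121/112 (A = (3/4 + (3 - 1*1))**2/7 = (3*(1/4) + (3 - 1))**2/7 = (3/4 + 2)**2/7 = (11/4)**2/7 = (1/7)*(121/16) = 121/112 ≈ 1.0804)
sqrt(l + A) = sqrt(-19838 + 121/112) = sqrt(-2221735/112) = I*sqrt(15552145)/28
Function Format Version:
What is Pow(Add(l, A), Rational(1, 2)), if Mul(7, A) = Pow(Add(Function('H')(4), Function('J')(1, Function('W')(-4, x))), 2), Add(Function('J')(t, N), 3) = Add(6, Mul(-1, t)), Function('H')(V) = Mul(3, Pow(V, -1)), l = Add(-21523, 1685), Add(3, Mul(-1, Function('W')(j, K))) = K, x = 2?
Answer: Mul(Rational(1, 28), I, Pow(15552145, Rational(1, 2))) ≈ Mul(140.84, I)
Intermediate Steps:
Function('W')(j, K) = Add(3, Mul(-1, K))
l = -19838
Function('J')(t, N) = Add(3, Mul(-1, t)) (Function('J')(t, N) = Add(-3, Add(6, Mul(-1, t))) = Add(3, Mul(-1, t)))
A = Rational(121, 112) (A = Mul(Rational(1, 7), Pow(Add(Mul(3, Pow(4, -1)), Add(3, Mul(-1, 1))), 2)) = Mul(Rational(1, 7), Pow(Add(Mul(3, Rational(1, 4)), Add(3, -1)), 2)) = Mul(Rational(1, 7), Pow(Add(Rational(3, 4), 2), 2)) = Mul(Rational(1, 7), Pow(Rational(11, 4), 2)) = Mul(Rational(1, 7), Rational(121, 16)) = Rational(121, 112) ≈ 1.0804)
Pow(Add(l, A), Rational(1, 2)) = Pow(Add(-19838, Rational(121, 112)), Rational(1, 2)) = Pow(Rational(-2221735, 112), Rational(1, 2)) = Mul(Rational(1, 28), I, Pow(15552145, Rational(1, 2)))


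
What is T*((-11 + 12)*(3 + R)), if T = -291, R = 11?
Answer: -4074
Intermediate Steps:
T*((-11 + 12)*(3 + R)) = -291*(-11 + 12)*(3 + 11) = -291*14 = -4074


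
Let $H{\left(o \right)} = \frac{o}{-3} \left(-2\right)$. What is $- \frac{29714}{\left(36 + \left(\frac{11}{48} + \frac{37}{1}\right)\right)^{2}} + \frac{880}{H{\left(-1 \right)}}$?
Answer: $- \frac{16377358056}{12355225} \approx -1325.5$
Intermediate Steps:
$H{\left(o \right)} = \frac{2 o}{3}$ ($H{\left(o \right)} = o \left(- \frac{1}{3}\right) \left(-2\right) = - \frac{o}{3} \left(-2\right) = \frac{2 o}{3}$)
$- \frac{29714}{\left(36 + \left(\frac{11}{48} + \frac{37}{1}\right)\right)^{2}} + \frac{880}{H{\left(-1 \right)}} = - \frac{29714}{\left(36 + \left(\frac{11}{48} + \frac{37}{1}\right)\right)^{2}} + \frac{880}{\frac{2}{3} \left(-1\right)} = - \frac{29714}{\left(36 + \left(11 \cdot \frac{1}{48} + 37 \cdot 1\right)\right)^{2}} + \frac{880}{- \frac{2}{3}} = - \frac{29714}{\left(36 + \left(\frac{11}{48} + 37\right)\right)^{2}} + 880 \left(- \frac{3}{2}\right) = - \frac{29714}{\left(36 + \frac{1787}{48}\right)^{2}} - 1320 = - \frac{29714}{\left(\frac{3515}{48}\right)^{2}} - 1320 = - \frac{29714}{\frac{12355225}{2304}} - 1320 = \left(-29714\right) \frac{2304}{12355225} - 1320 = - \frac{68461056}{12355225} - 1320 = - \frac{16377358056}{12355225}$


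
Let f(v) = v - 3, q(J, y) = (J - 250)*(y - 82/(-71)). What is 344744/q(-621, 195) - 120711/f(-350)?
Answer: 1455634447615/4282037201 ≈ 339.94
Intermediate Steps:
q(J, y) = (-250 + J)*(82/71 + y) (q(J, y) = (-250 + J)*(y - 82*(-1/71)) = (-250 + J)*(y + 82/71) = (-250 + J)*(82/71 + y))
f(v) = -3 + v
344744/q(-621, 195) - 120711/f(-350) = 344744/(-20500/71 - 250*195 + (82/71)*(-621) - 621*195) - 120711/(-3 - 350) = 344744/(-20500/71 - 48750 - 50922/71 - 121095) - 120711/(-353) = 344744/(-12130417/71) - 120711*(-1/353) = 344744*(-71/12130417) + 120711/353 = -24476824/12130417 + 120711/353 = 1455634447615/4282037201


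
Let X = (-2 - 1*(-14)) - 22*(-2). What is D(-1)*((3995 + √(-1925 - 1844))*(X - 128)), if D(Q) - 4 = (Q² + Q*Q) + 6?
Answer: -3451680 - 864*I*√3769 ≈ -3.4517e+6 - 53043.0*I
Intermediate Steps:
D(Q) = 10 + 2*Q² (D(Q) = 4 + ((Q² + Q*Q) + 6) = 4 + ((Q² + Q²) + 6) = 4 + (2*Q² + 6) = 4 + (6 + 2*Q²) = 10 + 2*Q²)
X = 56 (X = (-2 + 14) + 44 = 12 + 44 = 56)
D(-1)*((3995 + √(-1925 - 1844))*(X - 128)) = (10 + 2*(-1)²)*((3995 + √(-1925 - 1844))*(56 - 128)) = (10 + 2*1)*((3995 + √(-3769))*(-72)) = (10 + 2)*((3995 + I*√3769)*(-72)) = 12*(-287640 - 72*I*√3769) = -3451680 - 864*I*√3769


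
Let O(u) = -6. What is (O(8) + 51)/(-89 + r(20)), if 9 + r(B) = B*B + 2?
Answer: 45/304 ≈ 0.14803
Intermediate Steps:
r(B) = -7 + B² (r(B) = -9 + (B*B + 2) = -9 + (B² + 2) = -9 + (2 + B²) = -7 + B²)
(O(8) + 51)/(-89 + r(20)) = (-6 + 51)/(-89 + (-7 + 20²)) = 45/(-89 + (-7 + 400)) = 45/(-89 + 393) = 45/304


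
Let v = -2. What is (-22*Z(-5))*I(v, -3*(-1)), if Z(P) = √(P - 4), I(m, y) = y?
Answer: -198*I ≈ -198.0*I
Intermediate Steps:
Z(P) = √(-4 + P)
(-22*Z(-5))*I(v, -3*(-1)) = (-22*√(-4 - 5))*(-3*(-1)) = -66*I*3 = -198*I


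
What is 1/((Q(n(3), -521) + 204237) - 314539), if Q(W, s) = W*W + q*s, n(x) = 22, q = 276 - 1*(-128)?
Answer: -1/320302 ≈ -3.1221e-6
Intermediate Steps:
q = 404 (q = 276 + 128 = 404)
Q(W, s) = W² + 404*s (Q(W, s) = W*W + 404*s = W² + 404*s)
1/((Q(n(3), -521) + 204237) - 314539) = 1/(((22² + 404*(-521)) + 204237) - 314539) = 1/(((484 - 210484) + 204237) - 314539) = 1/((-210000 + 204237) - 314539) = 1/(-5763 - 314539) = 1/(-320302) = -1/320302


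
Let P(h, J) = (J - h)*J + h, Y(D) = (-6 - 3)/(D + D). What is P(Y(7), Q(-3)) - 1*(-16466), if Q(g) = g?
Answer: 115307/7 ≈ 16472.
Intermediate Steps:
Y(D) = -9/(2*D) (Y(D) = -9*1/(2*D) = -9/(2*D))
P(h, J) = h + J*(J - h) (P(h, J) = J*(J - h) + h = h + J*(J - h))
P(Y(7), Q(-3)) - 1*(-16466) = (-9/2/7 + (-3)² - 1*(-3)*(-9/2/7)) - 1*(-16466) = (-9/2*⅐ + 9 - 1*(-3)*(-9/2*⅐)) + 16466 = (-9/14 + 9 - 1*(-3)*(-9/14)) + 16466 = (-9/14 + 9 - 27/14) + 16466 = 45/7 + 16466 = 115307/7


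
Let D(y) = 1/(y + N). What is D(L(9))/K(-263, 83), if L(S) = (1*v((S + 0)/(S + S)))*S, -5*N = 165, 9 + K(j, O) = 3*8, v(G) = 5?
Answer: 1/180 ≈ 0.0055556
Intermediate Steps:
K(j, O) = 15 (K(j, O) = -9 + 3*8 = -9 + 24 = 15)
N = -33 (N = -⅕*165 = -33)
L(S) = 5*S (L(S) = (1*5)*S = 5*S)
D(y) = 1/(-33 + y) (D(y) = 1/(y - 33) = 1/(-33 + y))
D(L(9))/K(-263, 83) = 1/((-33 + 5*9)*15) = (1/15)/(-33 + 45) = (1/15)/12 = (1/12)*(1/15) = 1/180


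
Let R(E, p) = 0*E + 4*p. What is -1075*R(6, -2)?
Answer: 8600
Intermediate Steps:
R(E, p) = 4*p (R(E, p) = 0 + 4*p = 4*p)
-1075*R(6, -2) = -4300*(-2) = -1075*(-8) = 8600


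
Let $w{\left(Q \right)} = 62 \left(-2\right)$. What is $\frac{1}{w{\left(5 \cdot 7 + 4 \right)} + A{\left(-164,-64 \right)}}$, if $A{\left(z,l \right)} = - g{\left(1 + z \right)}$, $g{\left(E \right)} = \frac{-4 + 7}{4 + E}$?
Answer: $- \frac{53}{6571} \approx -0.0080657$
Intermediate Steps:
$g{\left(E \right)} = \frac{3}{4 + E}$
$A{\left(z,l \right)} = - \frac{3}{5 + z}$ ($A{\left(z,l \right)} = - \frac{3}{4 + \left(1 + z\right)} = - \frac{3}{5 + z}$)
$w{\left(Q \right)} = -124$
$\frac{1}{w{\left(5 \cdot 7 + 4 \right)} + A{\left(-164,-64 \right)}} = \frac{1}{-124 - \frac{3}{5 - 164}} = \frac{1}{-124 - \frac{3}{-159}} = \frac{1}{-124 - - \frac{1}{53}} = \frac{1}{-124 + \frac{1}{53}} = \frac{1}{- \frac{6571}{53}} = - \frac{53}{6571}$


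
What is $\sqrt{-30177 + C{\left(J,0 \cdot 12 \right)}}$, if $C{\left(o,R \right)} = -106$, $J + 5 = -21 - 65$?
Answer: $i \sqrt{30283} \approx 174.02 i$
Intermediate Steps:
$J = -91$ ($J = -5 - 86 = -91$)
$\sqrt{-30177 + C{\left(J,0 \cdot 12 \right)}} = \sqrt{-30177 - 106} = \sqrt{-30283} = i \sqrt{30283}$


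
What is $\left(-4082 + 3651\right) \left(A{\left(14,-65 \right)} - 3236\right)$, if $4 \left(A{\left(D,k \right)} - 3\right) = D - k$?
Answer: $\frac{5539643}{4} \approx 1.3849 \cdot 10^{6}$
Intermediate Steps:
$A{\left(D,k \right)} = 3 - \frac{k}{4} + \frac{D}{4}$ ($A{\left(D,k \right)} = 3 + \frac{D - k}{4} = 3 + \left(- \frac{k}{4} + \frac{D}{4}\right) = 3 - \frac{k}{4} + \frac{D}{4}$)
$\left(-4082 + 3651\right) \left(A{\left(14,-65 \right)} - 3236\right) = \left(-4082 + 3651\right) \left(\left(3 - - \frac{65}{4} + \frac{1}{4} \cdot 14\right) - 3236\right) = - 431 \left(\left(3 + \frac{65}{4} + \frac{7}{2}\right) - 3236\right) = - 431 \left(\frac{91}{4} - 3236\right) = \left(-431\right) \left(- \frac{12853}{4}\right) = \frac{5539643}{4}$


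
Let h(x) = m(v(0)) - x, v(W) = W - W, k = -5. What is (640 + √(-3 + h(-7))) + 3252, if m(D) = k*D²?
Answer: 3894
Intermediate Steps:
v(W) = 0
m(D) = -5*D²
h(x) = -x (h(x) = -5*0² - x = -5*0 - x = 0 - x = -x)
(640 + √(-3 + h(-7))) + 3252 = (640 + √(-3 - 1*(-7))) + 3252 = (640 + √(-3 + 7)) + 3252 = (640 + √4) + 3252 = (640 + 2) + 3252 = 642 + 3252 = 3894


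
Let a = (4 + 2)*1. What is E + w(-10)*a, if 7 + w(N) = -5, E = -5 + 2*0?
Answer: -77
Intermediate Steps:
E = -5 (E = -5 + 0 = -5)
a = 6 (a = 6*1 = 6)
w(N) = -12 (w(N) = -7 - 5 = -12)
E + w(-10)*a = -5 - 12*6 = -5 - 72 = -77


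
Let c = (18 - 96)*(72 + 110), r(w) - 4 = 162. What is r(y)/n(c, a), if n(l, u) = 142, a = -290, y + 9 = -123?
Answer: 83/71 ≈ 1.1690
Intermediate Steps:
y = -132 (y = -9 - 123 = -132)
r(w) = 166 (r(w) = 4 + 162 = 166)
c = -14196 (c = -78*182 = -14196)
r(y)/n(c, a) = 166/142 = 166*(1/142) = 83/71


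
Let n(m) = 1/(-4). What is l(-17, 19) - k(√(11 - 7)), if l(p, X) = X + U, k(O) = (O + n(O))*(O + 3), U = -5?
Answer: 21/4 ≈ 5.2500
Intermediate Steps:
n(m) = -¼ (n(m) = 1*(-¼) = -¼)
k(O) = (3 + O)*(-¼ + O) (k(O) = (O - ¼)*(O + 3) = (-¼ + O)*(3 + O) = (3 + O)*(-¼ + O))
l(p, X) = -5 + X (l(p, X) = X - 5 = -5 + X)
l(-17, 19) - k(√(11 - 7)) = (-5 + 19) - (-¾ + (√(11 - 7))² + 11*√(11 - 7)/4) = 14 - (-¾ + (√4)² + 11*√4/4) = 14 - (-¾ + 2² + (11/4)*2) = 14 - (-¾ + 4 + 11/2) = 14 - 1*35/4 = 14 - 35/4 = 21/4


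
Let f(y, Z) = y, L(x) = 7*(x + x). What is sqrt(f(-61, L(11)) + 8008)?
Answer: 3*sqrt(883) ≈ 89.146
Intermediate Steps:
L(x) = 14*x (L(x) = 7*(2*x) = 14*x)
sqrt(f(-61, L(11)) + 8008) = sqrt(-61 + 8008) = sqrt(7947) = 3*sqrt(883)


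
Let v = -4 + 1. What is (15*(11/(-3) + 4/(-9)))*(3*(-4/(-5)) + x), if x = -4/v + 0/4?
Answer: -2072/9 ≈ -230.22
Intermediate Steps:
v = -3
x = 4/3 (x = -4/(-3) + 0/4 = -4*(-⅓) + 0*(¼) = 4/3 + 0 = 4/3 ≈ 1.3333)
(15*(11/(-3) + 4/(-9)))*(3*(-4/(-5)) + x) = (15*(11/(-3) + 4/(-9)))*(3*(-4/(-5)) + 4/3) = (15*(11*(-⅓) + 4*(-⅑)))*(3*(-4*(-⅕)) + 4/3) = (15*(-11/3 - 4/9))*(3*(⅘) + 4/3) = (15*(-37/9))*(12/5 + 4/3) = -185/3*56/15 = -2072/9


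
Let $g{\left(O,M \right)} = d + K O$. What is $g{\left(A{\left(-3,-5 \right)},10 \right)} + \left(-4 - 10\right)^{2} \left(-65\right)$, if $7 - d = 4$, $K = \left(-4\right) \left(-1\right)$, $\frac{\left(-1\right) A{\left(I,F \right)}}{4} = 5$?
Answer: $-12817$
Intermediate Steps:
$A{\left(I,F \right)} = -20$ ($A{\left(I,F \right)} = \left(-4\right) 5 = -20$)
$K = 4$
$d = 3$ ($d = 7 - 4 = 3$)
$g{\left(O,M \right)} = 3 + 4 O$
$g{\left(A{\left(-3,-5 \right)},10 \right)} + \left(-4 - 10\right)^{2} \left(-65\right) = \left(3 + 4 \left(-20\right)\right) + \left(-4 - 10\right)^{2} \left(-65\right) = \left(3 - 80\right) + \left(-14\right)^{2} \left(-65\right) = -77 + 196 \left(-65\right) = -77 - 12740 = -12817$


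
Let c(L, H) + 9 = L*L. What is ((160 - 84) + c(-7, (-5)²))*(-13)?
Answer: -1508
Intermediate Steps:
c(L, H) = -9 + L² (c(L, H) = -9 + L*L = -9 + L²)
((160 - 84) + c(-7, (-5)²))*(-13) = ((160 - 84) + (-9 + (-7)²))*(-13) = (76 + (-9 + 49))*(-13) = (76 + 40)*(-13) = 116*(-13) = -1508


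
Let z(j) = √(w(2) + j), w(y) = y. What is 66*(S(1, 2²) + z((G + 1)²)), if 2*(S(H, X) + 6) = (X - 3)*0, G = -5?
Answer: -396 + 198*√2 ≈ -115.99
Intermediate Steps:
z(j) = √(2 + j)
S(H, X) = -6 (S(H, X) = -6 + ((X - 3)*0)/2 = -6 + ((-3 + X)*0)/2 = -6 + (½)*0 = -6 + 0 = -6)
66*(S(1, 2²) + z((G + 1)²)) = 66*(-6 + √(2 + (-5 + 1)²)) = 66*(-6 + √(2 + (-4)²)) = 66*(-6 + √(2 + 16)) = 66*(-6 + √18) = 66*(-6 + 3*√2) = -396 + 198*√2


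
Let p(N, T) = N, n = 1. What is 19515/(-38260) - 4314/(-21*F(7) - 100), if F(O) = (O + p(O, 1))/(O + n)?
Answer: 129907971/4185644 ≈ 31.037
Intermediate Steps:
F(O) = 2*O/(1 + O) (F(O) = (O + O)/(O + 1) = (2*O)/(1 + O) = 2*O/(1 + O))
19515/(-38260) - 4314/(-21*F(7) - 100) = 19515/(-38260) - 4314/(-42*7/(1 + 7) - 100) = 19515*(-1/38260) - 4314/(-42*7/8 - 100) = -3903/7652 - 4314/(-42*7/8 - 100) = -3903/7652 - 4314/(-21*7/4 - 100) = -3903/7652 - 4314/(-147/4 - 100) = -3903/7652 - 4314/(-547/4) = -3903/7652 - 4314*(-4/547) = -3903/7652 + 17256/547 = 129907971/4185644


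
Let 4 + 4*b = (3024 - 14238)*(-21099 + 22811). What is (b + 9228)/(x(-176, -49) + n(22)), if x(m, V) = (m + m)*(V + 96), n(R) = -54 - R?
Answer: 958073/3324 ≈ 288.23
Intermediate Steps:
x(m, V) = 2*m*(96 + V) (x(m, V) = (2*m)*(96 + V) = 2*m*(96 + V))
b = -4799593 (b = -1 + ((3024 - 14238)*(-21099 + 22811))/4 = -1 + (-11214*1712)/4 = -1 + (1/4)*(-19198368) = -1 - 4799592 = -4799593)
(b + 9228)/(x(-176, -49) + n(22)) = (-4799593 + 9228)/(2*(-176)*(96 - 49) + (-54 - 1*22)) = -4790365/(2*(-176)*47 + (-54 - 22)) = -4790365/(-16544 - 76) = -4790365/(-16620) = -4790365*(-1/16620) = 958073/3324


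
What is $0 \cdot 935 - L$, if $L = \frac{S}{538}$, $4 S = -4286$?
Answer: $\frac{2143}{1076} \approx 1.9916$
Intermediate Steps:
$S = - \frac{2143}{2}$ ($S = \frac{1}{4} \left(-4286\right) = - \frac{2143}{2} \approx -1071.5$)
$L = - \frac{2143}{1076}$ ($L = - \frac{2143}{2 \cdot 538} = \left(- \frac{2143}{2}\right) \frac{1}{538} = - \frac{2143}{1076} \approx -1.9916$)
$0 \cdot 935 - L = 0 \cdot 935 - - \frac{2143}{1076} = 0 + \frac{2143}{1076} = \frac{2143}{1076}$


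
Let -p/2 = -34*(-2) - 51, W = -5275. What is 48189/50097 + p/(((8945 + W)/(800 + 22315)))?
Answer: -1306495988/6128533 ≈ -213.18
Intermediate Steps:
p = -34 (p = -2*(-34*(-2) - 51) = -2*(68 - 51) = -2*17 = -34)
48189/50097 + p/(((8945 + W)/(800 + 22315))) = 48189/50097 - 34*(800 + 22315)/(8945 - 5275) = 48189*(1/50097) - 34/(3670/23115) = 16063/16699 - 34/(3670*(1/23115)) = 16063/16699 - 34/734/4623 = 16063/16699 - 34*4623/734 = 16063/16699 - 78591/367 = -1306495988/6128533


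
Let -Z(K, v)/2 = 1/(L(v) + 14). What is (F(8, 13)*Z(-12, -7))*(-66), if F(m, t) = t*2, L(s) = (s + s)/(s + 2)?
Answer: 1430/7 ≈ 204.29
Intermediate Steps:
L(s) = 2*s/(2 + s) (L(s) = (2*s)/(2 + s) = 2*s/(2 + s))
F(m, t) = 2*t
Z(K, v) = -2/(14 + 2*v/(2 + v)) (Z(K, v) = -2/(2*v/(2 + v) + 14) = -2/(14 + 2*v/(2 + v)))
(F(8, 13)*Z(-12, -7))*(-66) = ((2*13)*((-2 - 1*(-7))/(2*(7 + 4*(-7)))))*(-66) = (26*((-2 + 7)/(2*(7 - 28))))*(-66) = (26*((½)*5/(-21)))*(-66) = (26*((½)*(-1/21)*5))*(-66) = (26*(-5/42))*(-66) = -65/21*(-66) = 1430/7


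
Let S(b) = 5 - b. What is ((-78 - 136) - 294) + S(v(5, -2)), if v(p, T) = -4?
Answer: -499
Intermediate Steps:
((-78 - 136) - 294) + S(v(5, -2)) = ((-78 - 136) - 294) + (5 - 1*(-4)) = (-214 - 294) + (5 + 4) = -508 + 9 = -499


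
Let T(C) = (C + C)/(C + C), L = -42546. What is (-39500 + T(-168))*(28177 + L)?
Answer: 567561131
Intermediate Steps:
T(C) = 1 (T(C) = (2*C)/((2*C)) = (2*C)*(1/(2*C)) = 1)
(-39500 + T(-168))*(28177 + L) = (-39500 + 1)*(28177 - 42546) = -39499*(-14369) = 567561131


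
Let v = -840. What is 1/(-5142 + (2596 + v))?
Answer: -1/3386 ≈ -0.00029533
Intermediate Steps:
1/(-5142 + (2596 + v)) = 1/(-5142 + (2596 - 840)) = 1/(-5142 + 1756) = 1/(-3386) = -1/3386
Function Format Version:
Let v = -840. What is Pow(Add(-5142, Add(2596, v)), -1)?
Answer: Rational(-1, 3386) ≈ -0.00029533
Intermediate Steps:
Pow(Add(-5142, Add(2596, v)), -1) = Pow(Add(-5142, Add(2596, -840)), -1) = Pow(Add(-5142, 1756), -1) = Pow(-3386, -1) = Rational(-1, 3386)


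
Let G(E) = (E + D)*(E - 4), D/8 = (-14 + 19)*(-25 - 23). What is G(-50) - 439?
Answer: 105941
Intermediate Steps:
D = -1920 (D = 8*((-14 + 19)*(-25 - 23)) = 8*(5*(-48)) = 8*(-240) = -1920)
G(E) = (-1920 + E)*(-4 + E) (G(E) = (E - 1920)*(E - 4) = (-1920 + E)*(-4 + E))
G(-50) - 439 = (7680 + (-50)**2 - 1924*(-50)) - 439 = (7680 + 2500 + 96200) - 439 = 106380 - 439 = 105941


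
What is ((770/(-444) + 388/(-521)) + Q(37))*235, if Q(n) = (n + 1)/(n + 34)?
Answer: -3751078225/8212002 ≈ -456.78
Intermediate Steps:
Q(n) = (1 + n)/(34 + n)
((770/(-444) + 388/(-521)) + Q(37))*235 = ((770/(-444) + 388/(-521)) + (1 + 37)/(34 + 37))*235 = ((770*(-1/444) + 388*(-1/521)) + 38/71)*235 = ((-385/222 - 388/521) + (1/71)*38)*235 = (-286721/115662 + 38/71)*235 = -15962035/8212002*235 = -3751078225/8212002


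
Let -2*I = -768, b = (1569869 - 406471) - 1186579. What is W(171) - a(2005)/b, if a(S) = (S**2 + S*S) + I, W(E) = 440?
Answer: 18240074/23181 ≈ 786.85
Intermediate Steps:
b = -23181 (b = 1163398 - 1186579 = -23181)
I = 384 (I = -1/2*(-768) = 384)
a(S) = 384 + 2*S**2 (a(S) = (S**2 + S*S) + 384 = (S**2 + S**2) + 384 = 2*S**2 + 384 = 384 + 2*S**2)
W(171) - a(2005)/b = 440 - (384 + 2*2005**2)/(-23181) = 440 - (384 + 2*4020025)*(-1)/23181 = 440 - (384 + 8040050)*(-1)/23181 = 440 - 8040434*(-1)/23181 = 440 - 1*(-8040434/23181) = 440 + 8040434/23181 = 18240074/23181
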